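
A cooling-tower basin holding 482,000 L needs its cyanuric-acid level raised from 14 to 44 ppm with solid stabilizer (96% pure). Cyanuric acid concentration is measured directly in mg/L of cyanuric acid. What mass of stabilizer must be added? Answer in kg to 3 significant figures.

CYA to add: (44 − 14) = 30 mg/L × 482,000 L = 14,460 g cyanuric acid.
At 96% purity: 14,460 / 0.96 = 15,060 g product.

15.1 kg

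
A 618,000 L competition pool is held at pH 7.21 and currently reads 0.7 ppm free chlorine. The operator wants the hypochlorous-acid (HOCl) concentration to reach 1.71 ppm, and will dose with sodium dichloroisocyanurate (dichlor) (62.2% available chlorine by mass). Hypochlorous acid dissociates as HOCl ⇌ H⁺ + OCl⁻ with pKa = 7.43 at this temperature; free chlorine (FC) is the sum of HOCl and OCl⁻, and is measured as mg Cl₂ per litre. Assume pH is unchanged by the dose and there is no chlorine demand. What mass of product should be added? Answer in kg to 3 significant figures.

[OCl⁻]/[HOCl] = 10^(pH − pKa) = 10^(7.21 − 7.43) = 0.6026; fraction as HOCl = 1/(1 + 0.6026) = 0.624.
Free chlorine required for 1.71 ppm HOCl: 1.71 / 0.624 = 2.74 ppm.
FC to add: 2.74 − 0.7 = 2.04 mg/L as Cl₂.
Cl₂ equivalent: 2.04 mg/L × 618,000 L = 1261 g.
Product at 62.2% available Cl: 1261 / 0.622 = 2027 g.

2.03 kg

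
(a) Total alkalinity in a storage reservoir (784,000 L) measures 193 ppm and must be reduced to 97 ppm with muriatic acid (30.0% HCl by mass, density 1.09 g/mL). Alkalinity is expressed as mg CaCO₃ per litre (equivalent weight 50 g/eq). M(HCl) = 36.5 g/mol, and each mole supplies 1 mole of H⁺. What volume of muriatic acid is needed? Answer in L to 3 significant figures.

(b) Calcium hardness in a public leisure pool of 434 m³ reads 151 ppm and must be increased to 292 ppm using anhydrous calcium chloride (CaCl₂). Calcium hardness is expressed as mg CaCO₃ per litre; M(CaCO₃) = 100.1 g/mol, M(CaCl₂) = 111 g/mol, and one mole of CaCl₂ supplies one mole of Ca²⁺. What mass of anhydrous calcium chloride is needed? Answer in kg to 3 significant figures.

(a) 168 L; (b) 67.9 kg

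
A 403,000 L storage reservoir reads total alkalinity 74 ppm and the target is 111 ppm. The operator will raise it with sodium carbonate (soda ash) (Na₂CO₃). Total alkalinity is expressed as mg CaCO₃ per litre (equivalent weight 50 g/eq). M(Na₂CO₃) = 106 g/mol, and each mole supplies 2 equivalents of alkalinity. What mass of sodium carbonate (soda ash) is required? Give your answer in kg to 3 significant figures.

15.8 kg

Alkalinity to add: (111 − 74) = 37 mg/L as CaCO₃ × 403,000 L = 14,910 g as CaCO₃.
Equivalents: 14,910 g ÷ 50 g/eq = 298.2 eq.
Each mole of Na₂CO₃ supplies 2 eq, so 298.2 / 2 = 149.1 mol.
Mass: 149.1 mol × 106 g/mol = 15,810 g.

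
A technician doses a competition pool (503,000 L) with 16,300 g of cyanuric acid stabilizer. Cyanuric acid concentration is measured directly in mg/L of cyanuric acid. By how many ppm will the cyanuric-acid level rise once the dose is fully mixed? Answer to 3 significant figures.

32.4 ppm

Rise: 16,300 g / 503,000 L × 1000 = 32.41 mg/L.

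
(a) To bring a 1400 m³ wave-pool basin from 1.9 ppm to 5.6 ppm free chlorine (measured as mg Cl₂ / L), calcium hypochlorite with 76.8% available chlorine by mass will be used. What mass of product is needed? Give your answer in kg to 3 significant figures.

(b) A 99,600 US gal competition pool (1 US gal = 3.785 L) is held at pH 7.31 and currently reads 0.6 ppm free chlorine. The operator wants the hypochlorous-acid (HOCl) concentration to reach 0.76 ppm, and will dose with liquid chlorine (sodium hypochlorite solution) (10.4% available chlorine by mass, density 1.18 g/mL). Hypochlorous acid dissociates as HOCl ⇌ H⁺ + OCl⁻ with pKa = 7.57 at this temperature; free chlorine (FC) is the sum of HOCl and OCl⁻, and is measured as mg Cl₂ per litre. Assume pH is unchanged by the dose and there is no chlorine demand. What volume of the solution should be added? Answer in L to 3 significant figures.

(a) 6.74 kg; (b) 1.77 L

(a) Volume: 1400 m³ = 1,400,000 L.
(a) Chlorine deficit: 5.6 − 1.9 = 3.7 ppm = 3.7 mg/L as Cl₂.
(a) Cl₂ equivalent needed: 3.7 mg/L × 1,400,000 L = 5,180,000 mg = 5180 g.
(a) Product at 76.8% available chlorine: 5180 / 0.768 = 6745 g.

(b) Volume: 99,600 US gal × 3.785 L/gal = 376,986 L.
(b) [OCl⁻]/[HOCl] = 10^(pH − pKa) = 10^(7.31 − 7.57) = 0.5495; fraction as HOCl = 1/(1 + 0.5495) = 0.6454.
(b) Free chlorine required for 0.76 ppm HOCl: 0.76 / 0.6454 = 1.178 ppm.
(b) FC to add: 1.178 − 0.6 = 0.5777 mg/L as Cl₂.
(b) Cl₂ equivalent: 0.5777 mg/L × 376,986 L = 217.8 g.
(b) Product at 10.4% available Cl: 217.8 / 0.104 = 2094 g.
(b) Volume: 2094 g ÷ 1.18 g/mL = 1774 mL.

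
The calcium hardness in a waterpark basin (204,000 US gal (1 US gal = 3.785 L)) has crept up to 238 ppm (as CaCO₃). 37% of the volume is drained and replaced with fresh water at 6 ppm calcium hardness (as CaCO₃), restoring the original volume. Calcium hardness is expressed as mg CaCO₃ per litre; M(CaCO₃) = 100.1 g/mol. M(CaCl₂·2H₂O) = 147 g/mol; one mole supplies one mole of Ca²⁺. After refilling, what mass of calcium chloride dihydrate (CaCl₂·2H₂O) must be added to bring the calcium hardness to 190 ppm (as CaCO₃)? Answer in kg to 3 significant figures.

42.9 kg

Volume: 204,000 US gal × 3.785 L/gal = 772,140 L.
After draining 37% and refilling: 238 × 0.63 + 6 × 0.37 = 152.16 ppm.
Deficit to target: 190 − 152.16 = 37.84 mg/L.
As CaCO₃: 37.84 mg/L × 772,140 L = 29,220 g; ÷ 100.1 = 291.9 mol Ca²⁺.
Mass: 291.9 × 147 = 42,910 g.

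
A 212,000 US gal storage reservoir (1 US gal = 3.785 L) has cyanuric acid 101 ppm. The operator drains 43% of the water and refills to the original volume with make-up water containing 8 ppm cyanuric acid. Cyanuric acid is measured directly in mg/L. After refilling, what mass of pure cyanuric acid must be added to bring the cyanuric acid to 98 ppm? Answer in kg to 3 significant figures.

29.7 kg

Volume: 212,000 US gal × 3.785 L/gal = 802,420 L.
After draining 43% and refilling: 101 × 0.57 + 8 × 0.43 = 61.01 ppm.
Deficit to target: 98 − 61.01 = 36.99 mg/L.
Mass: 36.99 mg/L × 802,420 L = 29,680 g cyanuric acid.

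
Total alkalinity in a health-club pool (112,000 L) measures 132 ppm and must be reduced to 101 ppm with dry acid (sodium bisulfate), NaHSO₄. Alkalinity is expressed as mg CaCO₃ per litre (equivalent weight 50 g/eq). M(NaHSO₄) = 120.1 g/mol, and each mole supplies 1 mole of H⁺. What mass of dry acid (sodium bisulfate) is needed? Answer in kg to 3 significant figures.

8.34 kg

Alkalinity to neutralize: (132 − 101) = 31 mg/L as CaCO₃ × 112,000 L = 3472 g as CaCO₃.
Equivalents of H⁺ required: 3472 ÷ 50 g/eq = 69.44 eq = 69.44 mol NaHSO₄.
Mass of NaHSO₄: 69.44 × 120.1 = 8340 g.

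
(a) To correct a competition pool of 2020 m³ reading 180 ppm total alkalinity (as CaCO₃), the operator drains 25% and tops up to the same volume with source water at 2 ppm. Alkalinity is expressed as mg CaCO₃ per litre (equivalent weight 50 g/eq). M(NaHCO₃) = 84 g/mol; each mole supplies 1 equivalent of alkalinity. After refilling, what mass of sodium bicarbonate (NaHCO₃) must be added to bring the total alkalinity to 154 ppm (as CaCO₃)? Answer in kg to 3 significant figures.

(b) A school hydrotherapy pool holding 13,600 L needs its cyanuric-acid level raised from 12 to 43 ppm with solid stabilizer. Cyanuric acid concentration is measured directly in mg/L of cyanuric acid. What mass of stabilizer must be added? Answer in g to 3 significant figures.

(a) 62.8 kg; (b) 422 g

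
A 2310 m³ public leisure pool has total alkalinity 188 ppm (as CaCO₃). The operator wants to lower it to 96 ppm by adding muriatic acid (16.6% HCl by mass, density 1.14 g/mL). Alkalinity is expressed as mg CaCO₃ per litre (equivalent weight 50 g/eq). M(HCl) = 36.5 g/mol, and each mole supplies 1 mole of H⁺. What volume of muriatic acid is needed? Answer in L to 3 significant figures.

Volume: 2310 m³ = 2,310,000 L.
Alkalinity to neutralize: (188 − 96) = 92 mg/L as CaCO₃ × 2,310,000 L = 212,500 g as CaCO₃.
Equivalents of H⁺ required: 212,500 ÷ 50 g/eq = 4250 eq = 4250 mol HCl.
Mass of HCl: 4250 × 36.5 = 155,100 g.
Mass of 16.6% solution: 155,100 / 0.166 = 934,600 g.
Volume: 934,600 g ÷ 1.14 g/mL = 819,800 mL.

820 L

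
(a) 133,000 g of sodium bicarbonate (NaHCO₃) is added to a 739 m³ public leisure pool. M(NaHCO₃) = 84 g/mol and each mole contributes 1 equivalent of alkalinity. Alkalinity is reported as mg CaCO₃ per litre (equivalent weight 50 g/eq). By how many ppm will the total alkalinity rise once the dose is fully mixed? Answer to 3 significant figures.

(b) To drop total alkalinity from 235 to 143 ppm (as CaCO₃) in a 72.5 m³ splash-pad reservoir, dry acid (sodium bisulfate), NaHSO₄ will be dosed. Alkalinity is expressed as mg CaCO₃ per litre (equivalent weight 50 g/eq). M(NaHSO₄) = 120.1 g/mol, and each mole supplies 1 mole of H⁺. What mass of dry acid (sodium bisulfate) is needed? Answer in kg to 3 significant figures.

(a) Volume: 739 m³ = 739,000 L.
(a) Moles of NaHCO₃: 133,000 g ÷ 84 g/mol = 1583 mol → 1583 eq of alkalinity.
(a) As CaCO₃: 1583 eq × 50 g/eq = 79,170 g.
(a) Rise: 79,170 g / 739,000 L × 1000 = 107.1 mg/L.

(b) Volume: 72.5 m³ = 72,500 L.
(b) Alkalinity to neutralize: (235 − 143) = 92 mg/L as CaCO₃ × 72,500 L = 6670 g as CaCO₃.
(b) Equivalents of H⁺ required: 6670 ÷ 50 g/eq = 133.4 eq = 133.4 mol NaHSO₄.
(b) Mass of NaHSO₄: 133.4 × 120.1 = 16,020 g.

(a) 107 ppm; (b) 16.0 kg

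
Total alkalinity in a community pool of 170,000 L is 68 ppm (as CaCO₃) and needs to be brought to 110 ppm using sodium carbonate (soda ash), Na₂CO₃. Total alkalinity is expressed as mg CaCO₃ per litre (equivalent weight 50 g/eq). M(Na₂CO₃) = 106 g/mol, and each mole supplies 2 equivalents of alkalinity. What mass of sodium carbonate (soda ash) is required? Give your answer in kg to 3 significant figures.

7.57 kg

Alkalinity to add: (110 − 68) = 42 mg/L as CaCO₃ × 170,000 L = 7140 g as CaCO₃.
Equivalents: 7140 g ÷ 50 g/eq = 142.8 eq.
Each mole of Na₂CO₃ supplies 2 eq, so 142.8 / 2 = 71.4 mol.
Mass: 71.4 mol × 106 g/mol = 7568 g.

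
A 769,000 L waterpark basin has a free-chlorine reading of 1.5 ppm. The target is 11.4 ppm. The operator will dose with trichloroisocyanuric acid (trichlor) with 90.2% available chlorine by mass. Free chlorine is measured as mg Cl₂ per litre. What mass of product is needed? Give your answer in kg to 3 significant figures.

8.44 kg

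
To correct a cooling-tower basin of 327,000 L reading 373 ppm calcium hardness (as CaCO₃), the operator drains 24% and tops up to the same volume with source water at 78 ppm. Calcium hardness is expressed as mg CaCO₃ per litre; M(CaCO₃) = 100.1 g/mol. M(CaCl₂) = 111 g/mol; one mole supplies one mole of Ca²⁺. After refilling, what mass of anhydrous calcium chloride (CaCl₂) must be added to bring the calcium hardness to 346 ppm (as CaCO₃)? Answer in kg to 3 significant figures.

After draining 24% and refilling: 373 × 0.76 + 78 × 0.24 = 302.2 ppm.
Deficit to target: 346 − 302.2 = 43.8 mg/L.
As CaCO₃: 43.8 mg/L × 327,000 L = 14,320 g; ÷ 100.1 = 143.1 mol Ca²⁺.
Mass: 143.1 × 111 = 15,880 g.

15.9 kg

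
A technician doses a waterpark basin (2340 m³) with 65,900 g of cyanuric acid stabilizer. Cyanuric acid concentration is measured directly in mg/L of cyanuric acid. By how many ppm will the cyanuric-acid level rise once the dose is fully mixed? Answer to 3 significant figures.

28.2 ppm

Volume: 2340 m³ = 2,340,000 L.
Rise: 65,900 g / 2,340,000 L × 1000 = 28.16 mg/L.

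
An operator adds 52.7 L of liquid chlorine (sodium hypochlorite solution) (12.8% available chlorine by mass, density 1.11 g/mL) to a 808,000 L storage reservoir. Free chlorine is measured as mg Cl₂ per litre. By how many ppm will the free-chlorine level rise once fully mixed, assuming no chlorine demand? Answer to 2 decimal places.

9.27 ppm

Mass of solution: 52.7 L × 1000 mL/L × 1.11 g/mL = 58,500 g.
Available chlorine delivered: 58,500 g × 0.128 = 7488 g as Cl₂.
Concentration rise: 7488 g / 808,000 L = 9.267 mg/L = 9.27 ppm.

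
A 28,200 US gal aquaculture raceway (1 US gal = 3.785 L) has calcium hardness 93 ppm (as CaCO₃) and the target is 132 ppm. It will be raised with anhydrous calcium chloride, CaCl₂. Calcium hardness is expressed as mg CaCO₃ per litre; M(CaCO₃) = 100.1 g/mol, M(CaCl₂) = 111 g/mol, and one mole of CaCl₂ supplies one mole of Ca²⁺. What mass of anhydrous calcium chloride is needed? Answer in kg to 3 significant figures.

Volume: 28,200 US gal × 3.785 L/gal = 106,737 L.
Hardness to add: (132 − 93) = 39 mg/L as CaCO₃ × 106,737 L = 4163 g as CaCO₃.
Moles of Ca²⁺ (1 mol Ca²⁺ ≡ 1 mol CaCO₃): 4163 / 100.1 g/mol = 41.59 mol.
Mass of CaCl₂: 41.59 × 111 = 4616 g.

4.62 kg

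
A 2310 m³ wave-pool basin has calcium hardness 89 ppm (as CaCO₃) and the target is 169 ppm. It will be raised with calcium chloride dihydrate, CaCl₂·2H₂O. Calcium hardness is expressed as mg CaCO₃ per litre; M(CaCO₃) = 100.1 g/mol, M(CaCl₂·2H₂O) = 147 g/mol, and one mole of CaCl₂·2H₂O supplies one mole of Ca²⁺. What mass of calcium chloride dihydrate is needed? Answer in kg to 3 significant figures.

271 kg

Volume: 2310 m³ = 2,310,000 L.
Hardness to add: (169 − 89) = 80 mg/L as CaCO₃ × 2,310,000 L = 184,800 g as CaCO₃.
Moles of Ca²⁺ (1 mol Ca²⁺ ≡ 1 mol CaCO₃): 184,800 / 100.1 g/mol = 1846 mol.
Mass of CaCl₂·2H₂O: 1846 × 147 = 271,400 g.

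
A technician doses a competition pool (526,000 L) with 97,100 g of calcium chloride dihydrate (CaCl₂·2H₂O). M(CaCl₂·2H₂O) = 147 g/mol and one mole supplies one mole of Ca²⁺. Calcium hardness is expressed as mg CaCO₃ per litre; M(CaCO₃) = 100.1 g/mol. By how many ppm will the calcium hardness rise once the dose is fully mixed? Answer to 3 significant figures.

Moles of Ca²⁺: 97,100 g ÷ 147 g/mol = 660.5 mol.
As CaCO₃: 660.5 mol × 100.1 g/mol = 66,120 g.
Rise: 66,120 g / 526,000 L × 1000 = 125.7 mg/L.

126 ppm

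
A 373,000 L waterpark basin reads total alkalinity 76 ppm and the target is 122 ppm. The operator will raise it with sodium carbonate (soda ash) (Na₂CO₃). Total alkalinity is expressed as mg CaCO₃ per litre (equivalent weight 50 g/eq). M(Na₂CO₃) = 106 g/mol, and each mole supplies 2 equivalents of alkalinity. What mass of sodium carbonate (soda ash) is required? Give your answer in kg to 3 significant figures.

Alkalinity to add: (122 − 76) = 46 mg/L as CaCO₃ × 373,000 L = 17,160 g as CaCO₃.
Equivalents: 17,160 g ÷ 50 g/eq = 343.2 eq.
Each mole of Na₂CO₃ supplies 2 eq, so 343.2 / 2 = 171.6 mol.
Mass: 171.6 mol × 106 g/mol = 18,190 g.

18.2 kg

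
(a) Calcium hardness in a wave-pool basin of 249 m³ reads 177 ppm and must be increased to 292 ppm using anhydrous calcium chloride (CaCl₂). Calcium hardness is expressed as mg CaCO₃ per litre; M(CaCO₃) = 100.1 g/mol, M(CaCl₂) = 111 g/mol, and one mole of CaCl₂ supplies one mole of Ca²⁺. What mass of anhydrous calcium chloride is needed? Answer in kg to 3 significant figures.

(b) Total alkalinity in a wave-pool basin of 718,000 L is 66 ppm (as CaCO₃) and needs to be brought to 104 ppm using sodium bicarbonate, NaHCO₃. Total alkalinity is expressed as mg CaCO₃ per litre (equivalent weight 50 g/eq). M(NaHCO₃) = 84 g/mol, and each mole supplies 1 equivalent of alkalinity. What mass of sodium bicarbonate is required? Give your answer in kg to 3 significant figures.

(a) 31.8 kg; (b) 45.8 kg

(a) Volume: 249 m³ = 249,000 L.
(a) Hardness to add: (292 − 177) = 115 mg/L as CaCO₃ × 249,000 L = 28,640 g as CaCO₃.
(a) Moles of Ca²⁺ (1 mol Ca²⁺ ≡ 1 mol CaCO₃): 28,640 / 100.1 g/mol = 286.1 mol.
(a) Mass of CaCl₂: 286.1 × 111 = 31,750 g.

(b) Alkalinity to add: (104 − 66) = 38 mg/L as CaCO₃ × 718,000 L = 27,280 g as CaCO₃.
(b) Equivalents: 27,280 g ÷ 50 g/eq = 545.7 eq.
(b) NaHCO₃ supplies 1 eq per mole → 545.7 mol.
(b) Mass: 545.7 mol × 84 g/mol = 45,840 g.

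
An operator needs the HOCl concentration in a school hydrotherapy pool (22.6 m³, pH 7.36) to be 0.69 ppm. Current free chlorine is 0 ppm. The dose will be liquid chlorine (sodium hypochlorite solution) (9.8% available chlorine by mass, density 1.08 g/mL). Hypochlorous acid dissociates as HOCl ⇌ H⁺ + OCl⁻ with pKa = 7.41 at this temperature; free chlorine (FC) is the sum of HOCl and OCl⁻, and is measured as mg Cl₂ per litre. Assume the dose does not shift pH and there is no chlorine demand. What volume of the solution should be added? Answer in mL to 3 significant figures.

279 mL

Volume: 22.6 m³ = 22,600 L.
[OCl⁻]/[HOCl] = 10^(pH − pKa) = 10^(7.36 − 7.41) = 0.8913; fraction as HOCl = 1/(1 + 0.8913) = 0.5288.
Free chlorine required for 0.69 ppm HOCl: 0.69 / 0.5288 = 1.305 ppm.
FC to add: 1.305 − 0 = 1.305 mg/L as Cl₂.
Cl₂ equivalent: 1.305 mg/L × 22,600 L = 29.49 g.
Product at 9.8% available Cl: 29.49 / 0.098 = 300.9 g.
Volume: 300.9 g ÷ 1.08 g/mL = 278.6 mL.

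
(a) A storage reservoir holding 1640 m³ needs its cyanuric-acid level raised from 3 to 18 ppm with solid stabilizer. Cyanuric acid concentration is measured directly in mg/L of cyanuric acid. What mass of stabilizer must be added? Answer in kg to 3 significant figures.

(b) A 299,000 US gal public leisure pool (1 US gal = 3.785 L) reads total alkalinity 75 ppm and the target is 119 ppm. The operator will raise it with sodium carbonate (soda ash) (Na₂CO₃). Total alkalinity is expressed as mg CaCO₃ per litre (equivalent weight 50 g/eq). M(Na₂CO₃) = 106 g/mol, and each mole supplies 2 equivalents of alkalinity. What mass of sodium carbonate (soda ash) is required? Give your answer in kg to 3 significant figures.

(a) 24.6 kg; (b) 52.8 kg

(a) Volume: 1640 m³ = 1,640,000 L.
(a) CYA to add: (18 − 3) = 15 mg/L × 1,640,000 L = 24,600 g cyanuric acid.

(b) Volume: 299,000 US gal × 3.785 L/gal = 1,131,715 L.
(b) Alkalinity to add: (119 − 75) = 44 mg/L as CaCO₃ × 1,131,715 L = 49,800 g as CaCO₃.
(b) Equivalents: 49,800 g ÷ 50 g/eq = 995.9 eq.
(b) Each mole of Na₂CO₃ supplies 2 eq, so 995.9 / 2 = 498 mol.
(b) Mass: 498 mol × 106 g/mol = 52,780 g.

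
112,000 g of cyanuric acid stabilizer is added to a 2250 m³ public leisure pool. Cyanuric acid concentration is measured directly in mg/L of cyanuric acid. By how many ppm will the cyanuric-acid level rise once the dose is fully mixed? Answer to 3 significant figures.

Volume: 2250 m³ = 2,250,000 L.
Rise: 112,000 g / 2,250,000 L × 1000 = 49.78 mg/L.

49.8 ppm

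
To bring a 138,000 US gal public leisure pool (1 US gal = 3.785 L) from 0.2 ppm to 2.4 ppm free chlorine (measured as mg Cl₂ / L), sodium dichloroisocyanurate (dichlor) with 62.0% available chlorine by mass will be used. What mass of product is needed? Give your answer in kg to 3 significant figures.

1.85 kg

Volume: 138,000 US gal × 3.785 L/gal = 522,330 L.
Chlorine deficit: 2.4 − 0.2 = 2.2 ppm = 2.2 mg/L as Cl₂.
Cl₂ equivalent needed: 2.2 mg/L × 522,330 L = 1,149,000 mg = 1149 g.
Product at 62.0% available chlorine: 1149 / 0.62 = 1853 g.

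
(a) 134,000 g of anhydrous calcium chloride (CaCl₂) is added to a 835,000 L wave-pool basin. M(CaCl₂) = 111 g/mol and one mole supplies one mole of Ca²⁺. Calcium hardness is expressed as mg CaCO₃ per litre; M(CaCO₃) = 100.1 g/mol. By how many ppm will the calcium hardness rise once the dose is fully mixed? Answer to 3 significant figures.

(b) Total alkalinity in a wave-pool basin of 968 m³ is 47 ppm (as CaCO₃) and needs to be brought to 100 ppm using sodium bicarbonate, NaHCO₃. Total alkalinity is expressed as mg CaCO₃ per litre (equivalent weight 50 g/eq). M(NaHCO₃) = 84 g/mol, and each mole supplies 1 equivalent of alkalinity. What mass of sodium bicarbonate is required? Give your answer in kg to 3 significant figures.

(a) 145 ppm; (b) 86.2 kg

(a) Moles of Ca²⁺: 134,000 g ÷ 111 g/mol = 1207 mol.
(a) As CaCO₃: 1207 mol × 100.1 g/mol = 120,800 g.
(a) Rise: 120,800 g / 835,000 L × 1000 = 144.7 mg/L.

(b) Volume: 968 m³ = 968,000 L.
(b) Alkalinity to add: (100 − 47) = 53 mg/L as CaCO₃ × 968,000 L = 51,300 g as CaCO₃.
(b) Equivalents: 51,300 g ÷ 50 g/eq = 1026 eq.
(b) NaHCO₃ supplies 1 eq per mole → 1026 mol.
(b) Mass: 1026 mol × 84 g/mol = 86,190 g.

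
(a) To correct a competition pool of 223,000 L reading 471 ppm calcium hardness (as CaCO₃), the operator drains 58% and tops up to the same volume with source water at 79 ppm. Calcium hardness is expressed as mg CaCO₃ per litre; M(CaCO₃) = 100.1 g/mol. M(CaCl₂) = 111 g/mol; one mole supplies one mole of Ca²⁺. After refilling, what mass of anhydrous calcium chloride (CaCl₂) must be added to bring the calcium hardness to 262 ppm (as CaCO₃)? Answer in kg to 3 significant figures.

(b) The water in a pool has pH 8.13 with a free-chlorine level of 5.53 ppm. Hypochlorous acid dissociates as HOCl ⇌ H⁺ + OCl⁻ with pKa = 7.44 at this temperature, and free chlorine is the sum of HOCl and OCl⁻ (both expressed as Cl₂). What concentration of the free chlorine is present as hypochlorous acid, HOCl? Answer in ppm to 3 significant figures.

(a) 4.54 kg; (b) 0.938 ppm

(a) After draining 58% and refilling: 471 × 0.42 + 79 × 0.58 = 243.64 ppm.
(a) Deficit to target: 262 − 243.64 = 18.36 mg/L.
(a) As CaCO₃: 18.36 mg/L × 223,000 L = 4094 g; ÷ 100.1 = 40.9 mol Ca²⁺.
(a) Mass: 40.9 × 111 = 4540 g.

(b) [OCl⁻]/[HOCl] = 10^(pH − pKa) = 10^(8.13 − 7.44) = 10^0.69 = 4.898.
(b) Fraction as HOCl = 1 / (1 + 4.898) = 0.1696.
(b) HOCl = 0.1696 × 5.53 ppm = 0.9376 ppm.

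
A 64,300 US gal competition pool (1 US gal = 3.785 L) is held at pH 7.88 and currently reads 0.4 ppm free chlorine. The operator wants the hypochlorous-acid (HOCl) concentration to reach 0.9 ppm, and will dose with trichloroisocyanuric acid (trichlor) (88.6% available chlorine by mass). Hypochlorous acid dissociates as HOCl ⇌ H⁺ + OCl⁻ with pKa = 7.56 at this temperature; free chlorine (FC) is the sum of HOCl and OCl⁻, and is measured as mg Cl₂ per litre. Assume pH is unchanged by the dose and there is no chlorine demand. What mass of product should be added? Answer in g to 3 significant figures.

654 g

Volume: 64,300 US gal × 3.785 L/gal = 243,376 L.
[OCl⁻]/[HOCl] = 10^(pH − pKa) = 10^(7.88 − 7.56) = 2.089; fraction as HOCl = 1/(1 + 2.089) = 0.3237.
Free chlorine required for 0.9 ppm HOCl: 0.9 / 0.3237 = 2.78 ppm.
FC to add: 2.78 − 0.4 = 2.38 mg/L as Cl₂.
Cl₂ equivalent: 2.38 mg/L × 243,376 L = 579.3 g.
Product at 88.6% available Cl: 579.3 / 0.886 = 653.9 g.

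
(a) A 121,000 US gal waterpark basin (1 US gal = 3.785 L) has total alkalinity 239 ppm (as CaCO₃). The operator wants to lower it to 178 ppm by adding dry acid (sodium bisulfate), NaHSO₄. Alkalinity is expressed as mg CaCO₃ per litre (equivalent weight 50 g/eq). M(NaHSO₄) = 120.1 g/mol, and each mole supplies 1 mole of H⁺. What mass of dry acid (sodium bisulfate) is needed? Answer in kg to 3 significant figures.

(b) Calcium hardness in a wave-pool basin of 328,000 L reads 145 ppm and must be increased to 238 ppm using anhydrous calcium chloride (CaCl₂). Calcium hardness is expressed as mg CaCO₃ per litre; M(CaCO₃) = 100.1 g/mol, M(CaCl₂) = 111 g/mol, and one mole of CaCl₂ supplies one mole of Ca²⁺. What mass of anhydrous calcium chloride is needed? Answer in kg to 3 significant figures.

(a) Volume: 121,000 US gal × 3.785 L/gal = 457,985 L.
(a) Alkalinity to neutralize: (239 − 178) = 61 mg/L as CaCO₃ × 457,985 L = 27,940 g as CaCO₃.
(a) Equivalents of H⁺ required: 27,940 ÷ 50 g/eq = 558.7 eq = 558.7 mol NaHSO₄.
(a) Mass of NaHSO₄: 558.7 × 120.1 = 67,100 g.

(b) Hardness to add: (238 − 145) = 93 mg/L as CaCO₃ × 328,000 L = 30,500 g as CaCO₃.
(b) Moles of Ca²⁺ (1 mol Ca²⁺ ≡ 1 mol CaCO₃): 30,500 / 100.1 g/mol = 304.7 mol.
(b) Mass of CaCl₂: 304.7 × 111 = 33,830 g.

(a) 67.1 kg; (b) 33.8 kg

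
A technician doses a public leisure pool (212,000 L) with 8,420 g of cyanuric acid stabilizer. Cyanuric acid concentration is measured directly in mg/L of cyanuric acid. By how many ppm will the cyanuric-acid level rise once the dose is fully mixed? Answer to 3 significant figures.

Rise: 8,420 g / 212,000 L × 1000 = 39.72 mg/L.

39.7 ppm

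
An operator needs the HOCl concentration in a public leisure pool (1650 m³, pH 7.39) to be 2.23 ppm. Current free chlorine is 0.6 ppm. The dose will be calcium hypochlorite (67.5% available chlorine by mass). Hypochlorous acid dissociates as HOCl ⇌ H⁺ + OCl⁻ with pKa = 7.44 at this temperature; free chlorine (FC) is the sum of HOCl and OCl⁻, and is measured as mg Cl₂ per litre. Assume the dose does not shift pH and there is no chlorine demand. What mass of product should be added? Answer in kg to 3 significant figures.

8.84 kg

Volume: 1650 m³ = 1,650,000 L.
[OCl⁻]/[HOCl] = 10^(pH − pKa) = 10^(7.39 − 7.44) = 0.8913; fraction as HOCl = 1/(1 + 0.8913) = 0.5288.
Free chlorine required for 2.23 ppm HOCl: 2.23 / 0.5288 = 4.217 ppm.
FC to add: 4.217 − 0.6 = 3.617 mg/L as Cl₂.
Cl₂ equivalent: 3.617 mg/L × 1,650,000 L = 5969 g.
Product at 67.5% available Cl: 5969 / 0.675 = 8843 g.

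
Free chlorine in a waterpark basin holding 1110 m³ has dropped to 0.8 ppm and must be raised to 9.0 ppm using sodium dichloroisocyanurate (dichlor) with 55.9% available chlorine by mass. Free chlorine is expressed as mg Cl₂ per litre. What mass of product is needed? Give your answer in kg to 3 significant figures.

16.3 kg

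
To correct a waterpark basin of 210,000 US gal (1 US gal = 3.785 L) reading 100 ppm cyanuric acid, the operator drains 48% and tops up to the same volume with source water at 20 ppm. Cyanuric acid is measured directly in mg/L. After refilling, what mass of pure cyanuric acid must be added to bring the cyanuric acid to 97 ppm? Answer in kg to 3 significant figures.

28.1 kg

Volume: 210,000 US gal × 3.785 L/gal = 794,850 L.
After draining 48% and refilling: 100 × 0.52 + 20 × 0.48 = 61.6 ppm.
Deficit to target: 97 − 61.6 = 35.4 mg/L.
Mass: 35.4 mg/L × 794,850 L = 28,140 g cyanuric acid.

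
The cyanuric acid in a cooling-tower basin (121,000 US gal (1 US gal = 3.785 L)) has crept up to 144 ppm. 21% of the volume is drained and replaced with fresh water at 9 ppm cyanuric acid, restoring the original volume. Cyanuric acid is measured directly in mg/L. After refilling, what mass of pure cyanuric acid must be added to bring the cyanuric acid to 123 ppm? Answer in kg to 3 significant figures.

Volume: 121,000 US gal × 3.785 L/gal = 457,985 L.
After draining 21% and refilling: 144 × 0.79 + 9 × 0.21 = 115.65 ppm.
Deficit to target: 123 − 115.65 = 7.35 mg/L.
Mass: 7.35 mg/L × 457,985 L = 3366 g cyanuric acid.

3.37 kg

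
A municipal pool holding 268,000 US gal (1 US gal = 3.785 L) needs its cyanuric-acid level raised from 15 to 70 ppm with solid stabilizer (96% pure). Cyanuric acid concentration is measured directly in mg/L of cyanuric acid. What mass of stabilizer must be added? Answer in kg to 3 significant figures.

Volume: 268,000 US gal × 3.785 L/gal = 1,014,380 L.
CYA to add: (70 − 15) = 55 mg/L × 1,014,380 L = 55,790 g cyanuric acid.
At 96% purity: 55,790 / 0.96 = 58,120 g product.

58.1 kg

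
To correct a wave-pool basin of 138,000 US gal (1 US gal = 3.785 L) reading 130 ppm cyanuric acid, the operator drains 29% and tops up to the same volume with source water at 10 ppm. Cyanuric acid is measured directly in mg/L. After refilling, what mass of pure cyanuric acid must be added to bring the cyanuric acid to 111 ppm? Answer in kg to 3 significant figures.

Volume: 138,000 US gal × 3.785 L/gal = 522,330 L.
After draining 29% and refilling: 130 × 0.71 + 10 × 0.29 = 95.2 ppm.
Deficit to target: 111 − 95.2 = 15.8 mg/L.
Mass: 15.8 mg/L × 522,330 L = 8253 g cyanuric acid.

8.25 kg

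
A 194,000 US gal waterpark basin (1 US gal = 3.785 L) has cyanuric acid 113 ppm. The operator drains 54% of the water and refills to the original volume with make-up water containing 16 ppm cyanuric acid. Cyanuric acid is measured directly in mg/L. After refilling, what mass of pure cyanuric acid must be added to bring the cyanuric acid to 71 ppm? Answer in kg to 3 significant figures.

7.62 kg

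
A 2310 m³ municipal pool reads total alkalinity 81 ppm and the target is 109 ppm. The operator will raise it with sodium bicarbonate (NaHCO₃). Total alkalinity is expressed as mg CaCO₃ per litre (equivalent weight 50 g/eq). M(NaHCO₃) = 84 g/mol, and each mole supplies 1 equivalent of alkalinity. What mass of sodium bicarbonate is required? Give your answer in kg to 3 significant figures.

Volume: 2310 m³ = 2,310,000 L.
Alkalinity to add: (109 − 81) = 28 mg/L as CaCO₃ × 2,310,000 L = 64,680 g as CaCO₃.
Equivalents: 64,680 g ÷ 50 g/eq = 1294 eq.
NaHCO₃ supplies 1 eq per mole → 1294 mol.
Mass: 1294 mol × 84 g/mol = 108,700 g.

109 kg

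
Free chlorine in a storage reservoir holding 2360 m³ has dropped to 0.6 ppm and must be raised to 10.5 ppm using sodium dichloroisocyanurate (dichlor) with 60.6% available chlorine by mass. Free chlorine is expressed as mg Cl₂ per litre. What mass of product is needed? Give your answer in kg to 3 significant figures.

Volume: 2360 m³ = 2,360,000 L.
Chlorine deficit: 10.5 − 0.6 = 9.9 ppm = 9.9 mg/L as Cl₂.
Cl₂ equivalent needed: 9.9 mg/L × 2,360,000 L = 23,360,000 mg = 23,360 g.
Product at 60.6% available chlorine: 23,360 / 0.606 = 38,550 g.

38.6 kg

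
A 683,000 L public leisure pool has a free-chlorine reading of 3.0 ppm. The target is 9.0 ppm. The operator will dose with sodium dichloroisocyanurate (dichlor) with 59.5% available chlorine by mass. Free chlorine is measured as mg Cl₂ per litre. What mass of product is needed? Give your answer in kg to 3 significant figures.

6.89 kg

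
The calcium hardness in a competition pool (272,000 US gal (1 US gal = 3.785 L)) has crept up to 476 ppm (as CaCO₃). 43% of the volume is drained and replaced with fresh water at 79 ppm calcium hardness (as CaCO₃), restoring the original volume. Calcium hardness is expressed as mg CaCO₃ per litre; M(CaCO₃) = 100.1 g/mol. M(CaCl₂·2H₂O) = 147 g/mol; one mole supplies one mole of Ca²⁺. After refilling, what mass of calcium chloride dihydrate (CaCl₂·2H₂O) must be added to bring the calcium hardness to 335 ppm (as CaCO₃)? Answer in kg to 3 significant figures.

Volume: 272,000 US gal × 3.785 L/gal = 1,029,520 L.
After draining 43% and refilling: 476 × 0.57 + 79 × 0.43 = 305.29 ppm.
Deficit to target: 335 − 305.29 = 29.71 mg/L.
As CaCO₃: 29.71 mg/L × 1,029,520 L = 30,590 g; ÷ 100.1 = 305.6 mol Ca²⁺.
Mass: 305.6 × 147 = 44,920 g.

44.9 kg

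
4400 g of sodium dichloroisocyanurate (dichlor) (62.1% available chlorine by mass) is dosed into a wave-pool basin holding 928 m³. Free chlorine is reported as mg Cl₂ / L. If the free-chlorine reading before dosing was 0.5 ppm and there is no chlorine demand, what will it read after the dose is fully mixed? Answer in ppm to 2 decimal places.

3.44 ppm

Volume: 928 m³ = 928,000 L.
Available chlorine delivered: 4400 g × 0.621 = 2732 g as Cl₂.
Concentration rise: 2732 g / 928,000 L = 2.944 mg/L = 2.94 ppm.
Final FC: 0.5 + 2.94 = 3.44 ppm.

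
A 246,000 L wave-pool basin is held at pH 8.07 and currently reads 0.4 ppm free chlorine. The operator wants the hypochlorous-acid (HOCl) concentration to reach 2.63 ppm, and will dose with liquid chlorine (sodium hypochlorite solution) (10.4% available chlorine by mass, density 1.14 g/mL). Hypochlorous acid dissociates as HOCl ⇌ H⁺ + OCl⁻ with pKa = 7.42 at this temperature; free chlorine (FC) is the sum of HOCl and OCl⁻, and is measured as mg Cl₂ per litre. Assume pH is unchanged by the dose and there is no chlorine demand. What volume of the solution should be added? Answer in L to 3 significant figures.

[OCl⁻]/[HOCl] = 10^(pH − pKa) = 10^(8.07 − 7.42) = 4.467; fraction as HOCl = 1/(1 + 4.467) = 0.1829.
Free chlorine required for 2.63 ppm HOCl: 2.63 / 0.1829 = 14.38 ppm.
FC to add: 14.38 − 0.4 = 13.98 mg/L as Cl₂.
Cl₂ equivalent: 13.98 mg/L × 246,000 L = 3439 g.
Product at 10.4% available Cl: 3439 / 0.104 = 33,060 g.
Volume: 33,060 g ÷ 1.14 g/mL = 29,000 mL.

29.0 L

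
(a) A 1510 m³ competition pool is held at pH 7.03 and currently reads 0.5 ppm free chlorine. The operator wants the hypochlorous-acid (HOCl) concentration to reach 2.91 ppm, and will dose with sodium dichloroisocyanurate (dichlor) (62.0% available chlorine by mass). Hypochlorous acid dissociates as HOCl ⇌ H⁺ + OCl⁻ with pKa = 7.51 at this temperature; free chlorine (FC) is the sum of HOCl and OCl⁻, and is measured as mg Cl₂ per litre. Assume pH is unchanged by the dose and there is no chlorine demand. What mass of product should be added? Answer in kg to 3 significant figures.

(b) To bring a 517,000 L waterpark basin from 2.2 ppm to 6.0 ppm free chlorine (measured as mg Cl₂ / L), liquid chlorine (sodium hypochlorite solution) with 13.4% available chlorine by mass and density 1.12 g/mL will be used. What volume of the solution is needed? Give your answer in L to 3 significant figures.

(a) 8.22 kg; (b) 13.1 L

(a) Volume: 1510 m³ = 1,510,000 L.
(a) [OCl⁻]/[HOCl] = 10^(pH − pKa) = 10^(7.03 − 7.51) = 0.3311; fraction as HOCl = 1/(1 + 0.3311) = 0.7512.
(a) Free chlorine required for 2.91 ppm HOCl: 2.91 / 0.7512 = 3.874 ppm.
(a) FC to add: 3.874 − 0.5 = 3.374 mg/L as Cl₂.
(a) Cl₂ equivalent: 3.374 mg/L × 1,510,000 L = 5094 g.
(a) Product at 62.0% available Cl: 5094 / 0.62 = 8216 g.

(b) Chlorine deficit: 6.0 − 2.2 = 3.8 ppm = 3.8 mg/L as Cl₂.
(b) Cl₂ equivalent needed: 3.8 mg/L × 517,000 L = 1,965,000 mg = 1965 g.
(b) Product at 13.4% available chlorine: 1965 / 0.134 = 14,660 g.
(b) Volume at density 1.12 g/mL: 14,660 g ÷ 1.12 g/mL = 13,090 mL.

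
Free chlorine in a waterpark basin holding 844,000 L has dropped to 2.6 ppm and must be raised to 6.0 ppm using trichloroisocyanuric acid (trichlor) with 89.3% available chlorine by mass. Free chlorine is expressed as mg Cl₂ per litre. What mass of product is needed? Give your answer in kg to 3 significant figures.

Chlorine deficit: 6.0 − 2.6 = 3.4 ppm = 3.4 mg/L as Cl₂.
Cl₂ equivalent needed: 3.4 mg/L × 844,000 L = 2,870,000 mg = 2870 g.
Product at 89.3% available chlorine: 2870 / 0.893 = 3213 g.

3.21 kg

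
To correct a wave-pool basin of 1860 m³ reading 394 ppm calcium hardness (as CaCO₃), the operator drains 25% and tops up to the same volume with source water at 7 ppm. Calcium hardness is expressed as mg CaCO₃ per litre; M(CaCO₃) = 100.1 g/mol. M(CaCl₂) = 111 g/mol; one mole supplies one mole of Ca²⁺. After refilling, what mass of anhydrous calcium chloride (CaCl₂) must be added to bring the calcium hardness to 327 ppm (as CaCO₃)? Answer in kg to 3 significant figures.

Volume: 1860 m³ = 1,860,000 L.
After draining 25% and refilling: 394 × 0.75 + 7 × 0.25 = 297.25 ppm.
Deficit to target: 327 − 297.25 = 29.75 mg/L.
As CaCO₃: 29.75 mg/L × 1,860,000 L = 55,340 g; ÷ 100.1 = 552.8 mol Ca²⁺.
Mass: 552.8 × 111 = 61,360 g.

61.4 kg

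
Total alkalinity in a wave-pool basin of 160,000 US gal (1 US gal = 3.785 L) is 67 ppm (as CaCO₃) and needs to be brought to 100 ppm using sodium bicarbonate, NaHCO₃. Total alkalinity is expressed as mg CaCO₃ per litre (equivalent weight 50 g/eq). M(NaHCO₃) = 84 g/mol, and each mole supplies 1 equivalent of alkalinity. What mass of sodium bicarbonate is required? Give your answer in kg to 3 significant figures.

Volume: 160,000 US gal × 3.785 L/gal = 605,600 L.
Alkalinity to add: (100 − 67) = 33 mg/L as CaCO₃ × 605,600 L = 19,980 g as CaCO₃.
Equivalents: 19,980 g ÷ 50 g/eq = 399.7 eq.
NaHCO₃ supplies 1 eq per mole → 399.7 mol.
Mass: 399.7 mol × 84 g/mol = 33,570 g.

33.6 kg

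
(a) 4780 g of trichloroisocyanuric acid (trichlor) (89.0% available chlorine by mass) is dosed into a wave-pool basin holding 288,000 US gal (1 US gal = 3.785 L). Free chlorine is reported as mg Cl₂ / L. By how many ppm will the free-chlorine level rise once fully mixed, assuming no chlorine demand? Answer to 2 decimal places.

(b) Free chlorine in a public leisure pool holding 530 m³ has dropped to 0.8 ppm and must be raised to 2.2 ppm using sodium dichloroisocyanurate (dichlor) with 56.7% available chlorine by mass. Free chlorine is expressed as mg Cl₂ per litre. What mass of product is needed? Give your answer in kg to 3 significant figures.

(a) Volume: 288,000 US gal × 3.785 L/gal = 1,090,080 L.
(a) Available chlorine delivered: 4780 g × 0.89 = 4254 g as Cl₂.
(a) Concentration rise: 4254 g / 1,090,080 L = 3.903 mg/L = 3.90 ppm.

(b) Volume: 530 m³ = 530,000 L.
(b) Chlorine deficit: 2.2 − 0.8 = 1.4 ppm = 1.4 mg/L as Cl₂.
(b) Cl₂ equivalent needed: 1.4 mg/L × 530,000 L = 742,000 mg = 742 g.
(b) Product at 56.7% available chlorine: 742 / 0.567 = 1309 g.

(a) 3.90 ppm; (b) 1.31 kg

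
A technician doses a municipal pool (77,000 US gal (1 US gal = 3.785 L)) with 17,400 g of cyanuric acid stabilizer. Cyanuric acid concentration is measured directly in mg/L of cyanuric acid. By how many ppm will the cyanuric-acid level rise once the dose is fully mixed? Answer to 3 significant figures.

Volume: 77,000 US gal × 3.785 L/gal = 291,445 L.
Rise: 17,400 g / 291,445 L × 1000 = 59.7 mg/L.

59.7 ppm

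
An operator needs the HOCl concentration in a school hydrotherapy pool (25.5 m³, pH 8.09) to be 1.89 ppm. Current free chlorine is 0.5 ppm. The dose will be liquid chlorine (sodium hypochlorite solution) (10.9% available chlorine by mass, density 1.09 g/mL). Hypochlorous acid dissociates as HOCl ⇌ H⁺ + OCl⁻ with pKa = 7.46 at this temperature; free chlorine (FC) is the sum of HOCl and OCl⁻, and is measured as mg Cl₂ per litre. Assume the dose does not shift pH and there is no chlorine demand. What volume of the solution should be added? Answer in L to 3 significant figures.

2.03 L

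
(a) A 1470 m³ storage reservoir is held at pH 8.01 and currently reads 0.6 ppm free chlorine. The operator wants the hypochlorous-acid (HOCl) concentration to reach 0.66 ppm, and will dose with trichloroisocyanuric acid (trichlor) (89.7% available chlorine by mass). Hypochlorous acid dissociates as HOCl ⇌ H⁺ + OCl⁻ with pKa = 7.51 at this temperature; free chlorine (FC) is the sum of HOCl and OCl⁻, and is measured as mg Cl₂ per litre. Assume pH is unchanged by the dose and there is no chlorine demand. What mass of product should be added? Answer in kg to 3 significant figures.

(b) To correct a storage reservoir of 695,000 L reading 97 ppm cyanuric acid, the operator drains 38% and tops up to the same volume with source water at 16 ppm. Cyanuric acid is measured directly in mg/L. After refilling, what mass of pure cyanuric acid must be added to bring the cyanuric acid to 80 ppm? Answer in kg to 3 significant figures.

(a) 3.52 kg; (b) 9.58 kg

(a) Volume: 1470 m³ = 1,470,000 L.
(a) [OCl⁻]/[HOCl] = 10^(pH − pKa) = 10^(8.01 − 7.51) = 3.162; fraction as HOCl = 1/(1 + 3.162) = 0.2403.
(a) Free chlorine required for 0.66 ppm HOCl: 0.66 / 0.2403 = 2.747 ppm.
(a) FC to add: 2.747 − 0.6 = 2.147 mg/L as Cl₂.
(a) Cl₂ equivalent: 2.147 mg/L × 1,470,000 L = 3156 g.
(a) Product at 89.7% available Cl: 3156 / 0.897 = 3519 g.

(b) After draining 38% and refilling: 97 × 0.62 + 16 × 0.38 = 66.22 ppm.
(b) Deficit to target: 80 − 66.22 = 13.78 mg/L.
(b) Mass: 13.78 mg/L × 695,000 L = 9577 g cyanuric acid.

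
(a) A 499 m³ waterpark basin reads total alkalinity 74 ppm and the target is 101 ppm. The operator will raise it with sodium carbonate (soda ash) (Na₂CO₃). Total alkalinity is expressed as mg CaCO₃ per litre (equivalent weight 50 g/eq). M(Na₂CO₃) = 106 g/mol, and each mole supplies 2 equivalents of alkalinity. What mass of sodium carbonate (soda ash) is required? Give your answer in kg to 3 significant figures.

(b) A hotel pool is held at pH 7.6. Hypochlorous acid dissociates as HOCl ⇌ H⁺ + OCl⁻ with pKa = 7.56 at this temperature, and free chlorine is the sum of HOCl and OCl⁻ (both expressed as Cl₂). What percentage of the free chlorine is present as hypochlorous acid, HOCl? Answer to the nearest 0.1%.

(a) 14.3 kg; (b) 47.7%

(a) Volume: 499 m³ = 499,000 L.
(a) Alkalinity to add: (101 − 74) = 27 mg/L as CaCO₃ × 499,000 L = 13,470 g as CaCO₃.
(a) Equivalents: 13,470 g ÷ 50 g/eq = 269.5 eq.
(a) Each mole of Na₂CO₃ supplies 2 eq, so 269.5 / 2 = 134.7 mol.
(a) Mass: 134.7 mol × 106 g/mol = 14,280 g.

(b) [OCl⁻]/[HOCl] = 10^(pH − pKa) = 10^(7.6 − 7.56) = 10^0.04 = 1.096.
(b) Fraction as HOCl = 1 / (1 + 1.096) = 0.477.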